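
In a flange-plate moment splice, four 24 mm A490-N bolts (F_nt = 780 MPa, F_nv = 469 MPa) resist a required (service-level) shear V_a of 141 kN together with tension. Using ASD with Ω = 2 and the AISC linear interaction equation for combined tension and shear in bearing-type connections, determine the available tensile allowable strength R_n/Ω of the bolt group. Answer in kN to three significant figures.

683 kN

A_b = π·24²/4 = 452.4 mm²; f_rv = 141 × 1000 / (4 × 452.4) = 77.92 MPa.
F'_nt = 1.3 F_nt − (Ω F_nt / F_nv) f_rv = 1.3·780 − (2·780/469)·77.92 = 754.8 MPa, capped at F_nt → F'_nt = 754.8 MPa.
R_n = F'_nt · A_b · n = 754.8 × 452.4 × 4 / 1000 = 1366 kN.
Allowable strength R_n/Ω = 1366 / 2 = 683 kN.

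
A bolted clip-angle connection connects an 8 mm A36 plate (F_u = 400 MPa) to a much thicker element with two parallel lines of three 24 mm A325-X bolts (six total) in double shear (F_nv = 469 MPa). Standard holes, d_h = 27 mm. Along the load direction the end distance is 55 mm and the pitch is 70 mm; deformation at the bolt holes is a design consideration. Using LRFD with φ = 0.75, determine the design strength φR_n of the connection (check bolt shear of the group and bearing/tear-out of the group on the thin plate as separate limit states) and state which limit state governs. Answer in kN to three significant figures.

Bolt shear: A_b = π·24²/4 = 452.4 mm²; R_n = 469 × 452.4 × 6 × 2 / 1000 = 2546 kN → 0.75 × 2546 = 1910 kN.
Bearing (1.2 l_c t F_u ≤ 2.4 d t F_u): upper limit = 2.4·24·8·400 / 1000 = 184.3 kN.
  Edge l_c = 55 − 27/2 = 41.5 → r_n = 159.4 kN; interior l_c = 70 − 27 = 43 → r_n = 165.1 kN.
  R_n,bearing = 2·159.4 + 4·165.1 = 979.2 kN → 0.75 × 979.2 = 734 kN.
Bearing governs: 734 kN.

734 kN (bearing governs)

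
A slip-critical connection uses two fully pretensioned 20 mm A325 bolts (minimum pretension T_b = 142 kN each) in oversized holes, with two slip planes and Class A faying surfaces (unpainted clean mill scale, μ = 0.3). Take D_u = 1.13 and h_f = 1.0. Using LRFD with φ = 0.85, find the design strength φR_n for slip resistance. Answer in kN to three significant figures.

164 kN

R_n = μ · D_u · h_f · T_b · n_s · n_b = 0.3 × 1.13 × 1.0 × 142 × 2 × 2 = 192.6 kN.
Design strength φR_n = 0.85 × 192.6 = 164 kN.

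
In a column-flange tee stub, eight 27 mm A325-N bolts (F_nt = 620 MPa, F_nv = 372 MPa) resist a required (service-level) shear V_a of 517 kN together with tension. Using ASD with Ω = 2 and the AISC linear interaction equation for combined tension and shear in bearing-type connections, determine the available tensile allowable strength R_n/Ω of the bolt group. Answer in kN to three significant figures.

984 kN

A_b = π·27²/4 = 572.6 mm²; f_rv = 517 × 1000 / (8 × 572.6) = 112.9 MPa.
F'_nt = 1.3 F_nt − (Ω F_nt / F_nv) f_rv = 1.3·620 − (2·620/372)·112.9 = 429.8 MPa, capped at F_nt → F'_nt = 429.8 MPa.
R_n = F'_nt · A_b · n = 429.8 × 572.6 × 8 / 1000 = 1969 kN.
Allowable strength R_n/Ω = 1969 / 2 = 984 kN.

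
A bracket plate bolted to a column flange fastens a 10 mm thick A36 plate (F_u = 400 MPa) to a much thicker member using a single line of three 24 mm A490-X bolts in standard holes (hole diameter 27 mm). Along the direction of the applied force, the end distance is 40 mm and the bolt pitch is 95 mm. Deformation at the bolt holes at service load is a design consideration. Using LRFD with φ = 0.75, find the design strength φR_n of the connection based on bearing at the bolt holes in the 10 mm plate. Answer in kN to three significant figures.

441 kN

Per bolt r_n = 1.2 l_c t F_u ≤ 2.4 d t F_u; upper limit = 2.4 × 24 × 10 × 400 / 1000 = 230.4 kN.
Edge bolt: l_c = 40 − 27/2 = 26.5 mm → 1.2 × 26.5 × 10 × 400 / 1000 = 127.2 → r_n = 127.2 kN.
Interior bolts: l_c = 95 − 27 = 68 mm → 1.2 × 68 × 10 × 400 / 1000 = 326.4 → r_n = 230.4 kN.
R_n = 1 × 127.2 + 2 × 230.4 = 588 kN.
Design strength φR_n = 0.75 × 588 = 441 kN.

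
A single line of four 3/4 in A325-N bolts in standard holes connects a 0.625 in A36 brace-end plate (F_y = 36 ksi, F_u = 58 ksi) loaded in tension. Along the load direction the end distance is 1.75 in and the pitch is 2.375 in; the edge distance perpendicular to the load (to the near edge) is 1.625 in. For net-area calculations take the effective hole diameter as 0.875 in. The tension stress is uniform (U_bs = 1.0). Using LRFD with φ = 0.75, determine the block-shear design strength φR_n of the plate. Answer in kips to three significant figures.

122 kips

Shear plane L_v = 1.75 + 3·2.375 = 8.875 in; A_gv = 8.875 × 0.625 = 5.547 in².
A_nv = (8.875 − 3.5·0.875) × 0.625 = 3.633 in².
A_nt = (1.625 − 0.5·0.875) × 0.625 = 0.7422 in².
0.6 F_u A_nv = 126.4 kips; 0.6 F_y A_gv = 119.8 kips → shear yielding governs the shear term.
R_n = 119.8 + 1.0 × 58 × 0.7422 = 162.9 kips.
Design strength φR_n = 0.75 × 162.9 = 122 kips.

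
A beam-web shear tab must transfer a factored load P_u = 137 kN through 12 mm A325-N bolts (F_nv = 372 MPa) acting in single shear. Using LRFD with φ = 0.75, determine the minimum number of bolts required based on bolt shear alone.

5 bolts

A_b = π·12²/4 = 113.1 mm².
Per-bolt design strength φR_n = 0.75 × 372 × 113.1 × 1 / 1000 = 31.55 kN.
n ≥ 137 / 31.55 = 4.342 → use 5 bolts.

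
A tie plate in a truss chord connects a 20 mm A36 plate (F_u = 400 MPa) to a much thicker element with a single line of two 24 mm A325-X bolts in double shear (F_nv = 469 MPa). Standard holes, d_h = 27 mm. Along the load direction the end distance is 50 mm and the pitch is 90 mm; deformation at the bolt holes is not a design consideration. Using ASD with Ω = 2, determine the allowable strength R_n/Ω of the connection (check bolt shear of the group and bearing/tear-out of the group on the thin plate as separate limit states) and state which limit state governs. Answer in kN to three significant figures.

Bolt shear: A_b = π·24²/4 = 452.4 mm²; R_n = 469 × 452.4 × 2 × 2 / 1000 = 848.7 kN → 848.7 / 2 = 424 kN.
Bearing (1.5 l_c t F_u ≤ 3.0 d t F_u): upper limit = 3.0·24·20·400 / 1000 = 576 kN.
  Edge l_c = 50 − 27/2 = 36.5 → r_n = 438 kN; interior l_c = 90 − 27 = 63 → r_n = 576 kN.
  R_n,bearing = 1·438 + 1·576 = 1014 kN → 1014 / 2 = 507 kN.
Bolt shear governs: 424 kN.

424 kN (bolt shear governs)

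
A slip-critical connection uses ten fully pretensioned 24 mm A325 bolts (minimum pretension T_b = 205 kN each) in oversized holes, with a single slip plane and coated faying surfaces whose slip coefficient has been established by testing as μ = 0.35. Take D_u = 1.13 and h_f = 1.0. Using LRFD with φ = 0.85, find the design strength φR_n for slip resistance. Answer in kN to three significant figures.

689 kN

R_n = μ · D_u · h_f · T_b · n_s · n_b = 0.35 × 1.13 × 1.0 × 205 × 1 × 10 = 810.8 kN.
Design strength φR_n = 0.85 × 810.8 = 689 kN.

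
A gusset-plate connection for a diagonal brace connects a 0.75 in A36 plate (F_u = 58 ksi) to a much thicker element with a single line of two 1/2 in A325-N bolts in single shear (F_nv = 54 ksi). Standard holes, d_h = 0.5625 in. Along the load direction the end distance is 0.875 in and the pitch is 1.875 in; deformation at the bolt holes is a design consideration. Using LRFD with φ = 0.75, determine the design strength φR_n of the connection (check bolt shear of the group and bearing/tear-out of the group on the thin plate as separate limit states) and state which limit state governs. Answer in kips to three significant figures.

Bolt shear: A_b = π·0.5²/4 = 0.1963 in²; R_n = 54 × 0.1963 × 2 × 1 = 21.21 kips → 0.75 × 21.21 = 15.9 kips.
Bearing (1.2 l_c t F_u ≤ 2.4 d t F_u): upper limit = 2.4·0.5·0.75·58 = 52.2 kips.
  Edge l_c = 0.875 − 0.5625/2 = 0.5938 → r_n = 30.99 kips; interior l_c = 1.875 − 0.5625 = 1.312 → r_n = 52.2 kips.
  R_n,bearing = 1·30.99 + 1·52.2 = 83.19 kips → 0.75 × 83.19 = 62.4 kips.
Bolt shear governs: 15.9 kips.

15.9 kips (bolt shear governs)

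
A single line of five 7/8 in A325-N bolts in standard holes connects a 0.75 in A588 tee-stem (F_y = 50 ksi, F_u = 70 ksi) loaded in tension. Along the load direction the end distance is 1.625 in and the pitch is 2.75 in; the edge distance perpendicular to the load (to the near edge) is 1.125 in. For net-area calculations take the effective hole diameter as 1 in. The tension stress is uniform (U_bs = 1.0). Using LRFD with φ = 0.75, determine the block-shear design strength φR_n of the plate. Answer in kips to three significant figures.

217 kips

Shear plane L_v = 1.625 + 4·2.75 = 12.62 in; A_gv = 12.62 × 0.75 = 9.469 in².
A_nv = (12.62 − 4.5·1) × 0.75 = 6.094 in².
A_nt = (1.125 − 0.5·1) × 0.75 = 0.4688 in².
0.6 F_u A_nv = 255.9 kips; 0.6 F_y A_gv = 284.1 kips → shear rupture governs the shear term.
R_n = 255.9 + 1.0 × 70 × 0.4688 = 288.8 kips.
Design strength φR_n = 0.75 × 288.8 = 217 kips.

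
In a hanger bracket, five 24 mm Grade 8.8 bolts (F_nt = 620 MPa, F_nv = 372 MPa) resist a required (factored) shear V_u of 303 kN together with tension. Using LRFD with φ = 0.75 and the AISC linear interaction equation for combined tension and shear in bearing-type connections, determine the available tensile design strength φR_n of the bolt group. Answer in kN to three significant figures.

862 kN

A_b = π·24²/4 = 452.4 mm²; f_rv = 303 × 1000 / (5 × 452.4) = 134 MPa.
F'_nt = 1.3 F_nt − (F_nt / φF_nv) f_rv = 1.3·620 − (620/(0.75·372))·134 = 508.3 MPa, capped at F_nt → F'_nt = 508.3 MPa.
R_n = F'_nt · A_b · n = 508.3 × 452.4 × 5 / 1000 = 1150 kN.
Design strength φR_n = 0.75 × 1150 = 862 kN.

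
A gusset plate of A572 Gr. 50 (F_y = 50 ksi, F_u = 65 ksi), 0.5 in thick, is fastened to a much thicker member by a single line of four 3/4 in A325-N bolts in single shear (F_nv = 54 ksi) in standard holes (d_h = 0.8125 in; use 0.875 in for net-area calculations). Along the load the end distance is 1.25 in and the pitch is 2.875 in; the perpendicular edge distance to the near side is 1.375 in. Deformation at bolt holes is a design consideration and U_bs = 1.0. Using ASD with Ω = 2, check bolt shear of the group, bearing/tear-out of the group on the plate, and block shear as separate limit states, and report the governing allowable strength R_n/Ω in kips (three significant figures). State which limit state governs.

Bolt shear: A_b = π·0.75²/4 = 0.4418 in²; R_n = 54 × 0.4418 × 4 × 1 = 95.43 kips → 95.43 / 2 = 47.7 kips.
Bearing: edge l_c = 0.8438, r_n = 32.91 kips; interior l_c = 2.062, r_n = 58.5 kips; R_n = 32.91 + 3·58.5 = 208.4 kips → 104 kips.
Block shear: A_gv = 4.938, A_nv = 3.406, A_nt = 0.4688 in²; R_n = min(0.6F_uA_nv, 0.6F_yA_gv) + U_bs·F_u·A_nt = 163.3 kips → 81.7 kips.
Bolt shear governs: 47.7 kips.

47.7 kips (bolt shear governs)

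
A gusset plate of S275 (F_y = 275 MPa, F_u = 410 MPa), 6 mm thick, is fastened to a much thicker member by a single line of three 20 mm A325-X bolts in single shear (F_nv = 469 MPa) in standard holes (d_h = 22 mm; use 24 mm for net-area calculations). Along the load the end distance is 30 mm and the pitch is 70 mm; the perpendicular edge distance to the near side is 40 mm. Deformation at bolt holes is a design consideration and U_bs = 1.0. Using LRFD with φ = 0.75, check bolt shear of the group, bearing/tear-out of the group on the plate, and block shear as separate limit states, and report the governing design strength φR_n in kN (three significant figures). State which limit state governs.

173 kN (block shear governs)

Bolt shear: A_b = π·20²/4 = 314.2 mm²; R_n = 469 × 314.2 × 3 × 1 / 1000 = 442 kN → 0.75 × 442 = 332 kN.
Bearing: edge l_c = 19, r_n = 56.09 kN; interior l_c = 48, r_n = 118.1 kN; R_n = 56.09 + 2·118.1 = 292.2 kN → 219 kN.
Block shear: A_gv = 1020, A_nv = 660, A_nt = 168 mm²; R_n = min(0.6F_uA_nv, 0.6F_yA_gv) + U_bs·F_u·A_nt = 231.2 kN → 173 kN.
Block shear governs: 173 kN.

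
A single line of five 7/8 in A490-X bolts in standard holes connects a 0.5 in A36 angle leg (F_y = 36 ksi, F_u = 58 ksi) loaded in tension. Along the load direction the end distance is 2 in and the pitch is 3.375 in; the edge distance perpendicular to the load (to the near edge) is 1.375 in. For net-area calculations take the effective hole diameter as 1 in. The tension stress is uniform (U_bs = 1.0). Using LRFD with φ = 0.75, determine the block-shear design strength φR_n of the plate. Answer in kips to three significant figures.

Shear plane L_v = 2 + 4·3.375 = 15.5 in; A_gv = 15.5 × 0.5 = 7.75 in².
A_nv = (15.5 − 4.5·1) × 0.5 = 5.5 in².
A_nt = (1.375 − 0.5·1) × 0.5 = 0.4375 in².
0.6 F_u A_nv = 191.4 kips; 0.6 F_y A_gv = 167.4 kips → shear yielding governs the shear term.
R_n = 167.4 + 1.0 × 58 × 0.4375 = 192.8 kips.
Design strength φR_n = 0.75 × 192.8 = 145 kips.

145 kips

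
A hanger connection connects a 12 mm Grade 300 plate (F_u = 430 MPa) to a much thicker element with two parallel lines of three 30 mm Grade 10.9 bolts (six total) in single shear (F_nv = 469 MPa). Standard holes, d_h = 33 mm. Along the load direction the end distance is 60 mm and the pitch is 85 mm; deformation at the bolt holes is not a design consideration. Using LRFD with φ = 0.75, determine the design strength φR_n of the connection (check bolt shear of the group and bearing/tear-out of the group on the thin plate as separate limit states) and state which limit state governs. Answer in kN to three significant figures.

Bolt shear: A_b = π·30²/4 = 706.9 mm²; R_n = 469 × 706.9 × 6 × 1 / 1000 = 1989 kN → 0.75 × 1989 = 1490 kN.
Bearing (1.5 l_c t F_u ≤ 3.0 d t F_u): upper limit = 3.0·30·12·430 / 1000 = 464.4 kN.
  Edge l_c = 60 − 33/2 = 43.5 → r_n = 336.7 kN; interior l_c = 85 − 33 = 52 → r_n = 402.5 kN.
  R_n,bearing = 2·336.7 + 4·402.5 = 2283 kN → 0.75 × 2283 = 1710 kN.
Bolt shear governs: 1490 kN.

1490 kN (bolt shear governs)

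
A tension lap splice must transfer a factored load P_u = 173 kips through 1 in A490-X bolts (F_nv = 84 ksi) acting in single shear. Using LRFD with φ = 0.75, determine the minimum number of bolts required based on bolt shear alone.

A_b = π·1²/4 = 0.7854 in².
Per-bolt design strength φR_n = 0.75 × 84 × 0.7854 × 1 = 49.48 kips.
n ≥ 173 / 49.48 = 3.496 → use 4 bolts.

4 bolts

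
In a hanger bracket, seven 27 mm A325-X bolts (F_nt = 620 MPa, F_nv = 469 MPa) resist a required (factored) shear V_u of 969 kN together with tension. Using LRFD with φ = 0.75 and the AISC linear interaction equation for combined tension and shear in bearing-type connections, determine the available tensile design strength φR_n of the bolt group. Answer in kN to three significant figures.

1140 kN

A_b = π·27²/4 = 572.6 mm²; f_rv = 969 × 1000 / (7 × 572.6) = 241.8 MPa.
F'_nt = 1.3 F_nt − (F_nt / φF_nv) f_rv = 1.3·620 − (620/(0.75·469))·241.8 = 379.8 MPa, capped at F_nt → F'_nt = 379.8 MPa.
R_n = F'_nt · A_b · n = 379.8 × 572.6 × 7 / 1000 = 1522 kN.
Design strength φR_n = 0.75 × 1522 = 1140 kN.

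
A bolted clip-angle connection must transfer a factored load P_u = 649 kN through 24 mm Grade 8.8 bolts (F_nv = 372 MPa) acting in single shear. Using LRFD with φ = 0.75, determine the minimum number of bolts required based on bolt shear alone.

A_b = π·24²/4 = 452.4 mm².
Per-bolt design strength φR_n = 0.75 × 372 × 452.4 × 1 / 1000 = 126.2 kN.
n ≥ 649 / 126.2 = 5.142 → use 6 bolts.

6 bolts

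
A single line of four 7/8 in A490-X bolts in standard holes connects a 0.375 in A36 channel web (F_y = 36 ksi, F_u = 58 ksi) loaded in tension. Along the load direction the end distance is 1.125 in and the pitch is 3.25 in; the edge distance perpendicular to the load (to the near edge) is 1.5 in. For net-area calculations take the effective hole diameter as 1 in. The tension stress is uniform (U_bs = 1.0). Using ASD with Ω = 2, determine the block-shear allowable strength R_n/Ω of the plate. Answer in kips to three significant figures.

Shear plane L_v = 1.125 + 3·3.25 = 10.88 in; A_gv = 10.88 × 0.375 = 4.078 in².
A_nv = (10.88 − 3.5·1) × 0.375 = 2.766 in².
A_nt = (1.5 − 0.5·1) × 0.375 = 0.375 in².
0.6 F_u A_nv = 96.24 kips; 0.6 F_y A_gv = 88.09 kips → shear yielding governs the shear term.
R_n = 88.09 + 1.0 × 58 × 0.375 = 109.8 kips.
Allowable strength R_n/Ω = 109.8 / 2 = 54.9 kips.

54.9 kips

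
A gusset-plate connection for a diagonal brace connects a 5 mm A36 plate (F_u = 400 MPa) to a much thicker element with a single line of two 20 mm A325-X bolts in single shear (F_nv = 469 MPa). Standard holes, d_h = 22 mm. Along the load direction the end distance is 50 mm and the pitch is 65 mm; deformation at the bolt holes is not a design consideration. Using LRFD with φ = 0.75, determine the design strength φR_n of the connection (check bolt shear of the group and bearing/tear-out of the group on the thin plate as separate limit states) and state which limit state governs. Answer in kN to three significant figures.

178 kN (bearing governs)

Bolt shear: A_b = π·20²/4 = 314.2 mm²; R_n = 469 × 314.2 × 2 × 1 / 1000 = 294.7 kN → 0.75 × 294.7 = 221 kN.
Bearing (1.5 l_c t F_u ≤ 3.0 d t F_u): upper limit = 3.0·20·5·400 / 1000 = 120 kN.
  Edge l_c = 50 − 22/2 = 39 → r_n = 117 kN; interior l_c = 65 − 22 = 43 → r_n = 120 kN.
  R_n,bearing = 1·117 + 1·120 = 237 kN → 0.75 × 237 = 178 kN.
Bearing governs: 178 kN.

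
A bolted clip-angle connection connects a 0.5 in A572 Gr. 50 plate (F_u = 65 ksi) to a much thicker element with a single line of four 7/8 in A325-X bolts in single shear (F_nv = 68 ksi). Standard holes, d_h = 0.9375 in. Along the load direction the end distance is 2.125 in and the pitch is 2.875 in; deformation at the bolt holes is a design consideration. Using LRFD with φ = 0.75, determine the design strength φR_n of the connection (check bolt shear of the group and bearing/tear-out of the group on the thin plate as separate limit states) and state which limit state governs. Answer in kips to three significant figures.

Bolt shear: A_b = π·0.875²/4 = 0.6013 in²; R_n = 68 × 0.6013 × 4 × 1 = 163.6 kips → 0.75 × 163.6 = 123 kips.
Bearing (1.2 l_c t F_u ≤ 2.4 d t F_u): upper limit = 2.4·0.875·0.5·65 = 68.25 kips.
  Edge l_c = 2.125 − 0.9375/2 = 1.656 → r_n = 64.59 kips; interior l_c = 2.875 − 0.9375 = 1.938 → r_n = 68.25 kips.
  R_n,bearing = 1·64.59 + 3·68.25 = 269.3 kips → 0.75 × 269.3 = 202 kips.
Bolt shear governs: 123 kips.

123 kips (bolt shear governs)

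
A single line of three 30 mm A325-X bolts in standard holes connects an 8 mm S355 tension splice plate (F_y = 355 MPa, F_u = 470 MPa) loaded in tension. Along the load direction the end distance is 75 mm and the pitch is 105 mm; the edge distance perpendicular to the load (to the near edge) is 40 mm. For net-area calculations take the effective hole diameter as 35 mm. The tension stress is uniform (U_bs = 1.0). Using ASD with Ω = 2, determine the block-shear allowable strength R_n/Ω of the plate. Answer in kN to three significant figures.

265 kN

Shear plane L_v = 75 + 2·105 = 285 mm; A_gv = 285 × 8 = 2280 mm².
A_nv = (285 − 2.5·35) × 8 = 1580 mm².
A_nt = (40 − 0.5·35) × 8 = 180 mm².
0.6 F_u A_nv = 445.6 kN; 0.6 F_y A_gv = 485.6 kN → shear rupture governs the shear term.
R_n = 445.6 + 1.0 × 470 × 180 / 1000 = 530.2 kN.
Allowable strength R_n/Ω = 530.2 / 2 = 265 kN.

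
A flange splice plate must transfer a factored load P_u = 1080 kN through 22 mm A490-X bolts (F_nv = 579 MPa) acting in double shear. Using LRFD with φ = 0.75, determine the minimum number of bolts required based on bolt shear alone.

4 bolts

A_b = π·22²/4 = 380.1 mm².
Per-bolt design strength φR_n = 0.75 × 579 × 380.1 × 2 / 1000 = 330.1 kN.
n ≥ 1080 / 330.1 = 3.271 → use 4 bolts.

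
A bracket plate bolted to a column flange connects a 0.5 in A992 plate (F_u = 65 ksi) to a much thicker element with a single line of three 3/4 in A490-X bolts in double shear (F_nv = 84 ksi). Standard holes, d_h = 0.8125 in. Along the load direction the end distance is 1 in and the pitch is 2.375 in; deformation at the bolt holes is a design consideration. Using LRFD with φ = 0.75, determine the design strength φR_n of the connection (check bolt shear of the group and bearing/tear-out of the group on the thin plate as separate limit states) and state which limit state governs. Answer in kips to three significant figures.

105 kips (bearing governs)

Bolt shear: A_b = π·0.75²/4 = 0.4418 in²; R_n = 84 × 0.4418 × 3 × 2 = 222.7 kips → 0.75 × 222.7 = 167 kips.
Bearing (1.2 l_c t F_u ≤ 2.4 d t F_u): upper limit = 2.4·0.75·0.5·65 = 58.5 kips.
  Edge l_c = 1 − 0.8125/2 = 0.5938 → r_n = 23.16 kips; interior l_c = 2.375 − 0.8125 = 1.562 → r_n = 58.5 kips.
  R_n,bearing = 1·23.16 + 2·58.5 = 140.2 kips → 0.75 × 140.2 = 105 kips.
Bearing governs: 105 kips.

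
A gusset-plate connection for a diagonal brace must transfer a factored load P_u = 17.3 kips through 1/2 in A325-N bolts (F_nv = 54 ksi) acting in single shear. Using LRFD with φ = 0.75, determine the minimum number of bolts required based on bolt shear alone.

A_b = π·0.5²/4 = 0.1963 in².
Per-bolt design strength φR_n = 0.75 × 54 × 0.1963 × 1 = 7.952 kips.
n ≥ 17.3 / 7.952 = 2.176 → use 3 bolts.

3 bolts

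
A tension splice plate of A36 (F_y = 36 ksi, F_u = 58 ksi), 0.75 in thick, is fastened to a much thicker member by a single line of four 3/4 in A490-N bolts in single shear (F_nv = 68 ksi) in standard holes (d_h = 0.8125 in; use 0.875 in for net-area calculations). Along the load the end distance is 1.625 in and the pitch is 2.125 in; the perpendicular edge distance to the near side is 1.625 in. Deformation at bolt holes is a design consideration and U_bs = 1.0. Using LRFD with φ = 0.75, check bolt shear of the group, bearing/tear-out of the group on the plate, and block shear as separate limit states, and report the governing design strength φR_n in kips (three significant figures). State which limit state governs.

90.1 kips (bolt shear governs)

Bolt shear: A_b = π·0.75²/4 = 0.4418 in²; R_n = 68 × 0.4418 × 4 × 1 = 120.2 kips → 0.75 × 120.2 = 90.1 kips.
Bearing: edge l_c = 1.219, r_n = 63.62 kips; interior l_c = 1.312, r_n = 68.51 kips; R_n = 63.62 + 3·68.51 = 269.2 kips → 202 kips.
Block shear: A_gv = 6, A_nv = 3.703, A_nt = 0.8906 in²; R_n = min(0.6F_uA_nv, 0.6F_yA_gv) + U_bs·F_u·A_nt = 180.5 kips → 135 kips.
Bolt shear governs: 90.1 kips.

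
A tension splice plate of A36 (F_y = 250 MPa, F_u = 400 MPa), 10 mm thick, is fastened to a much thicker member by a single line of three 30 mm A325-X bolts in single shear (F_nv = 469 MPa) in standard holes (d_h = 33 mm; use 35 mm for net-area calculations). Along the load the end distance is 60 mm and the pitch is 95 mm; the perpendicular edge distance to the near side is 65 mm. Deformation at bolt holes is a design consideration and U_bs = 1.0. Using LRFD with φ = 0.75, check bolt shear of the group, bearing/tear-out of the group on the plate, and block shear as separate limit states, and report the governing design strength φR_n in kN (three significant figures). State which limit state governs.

424 kN (block shear governs)

Bolt shear: A_b = π·30²/4 = 706.9 mm²; R_n = 469 × 706.9 × 3 × 1 / 1000 = 994.5 kN → 0.75 × 994.5 = 746 kN.
Bearing: edge l_c = 43.5, r_n = 208.8 kN; interior l_c = 62, r_n = 288 kN; R_n = 208.8 + 2·288 = 784.8 kN → 589 kN.
Block shear: A_gv = 2500, A_nv = 1625, A_nt = 475 mm²; R_n = min(0.6F_uA_nv, 0.6F_yA_gv) + U_bs·F_u·A_nt = 565 kN → 424 kN.
Block shear governs: 424 kN.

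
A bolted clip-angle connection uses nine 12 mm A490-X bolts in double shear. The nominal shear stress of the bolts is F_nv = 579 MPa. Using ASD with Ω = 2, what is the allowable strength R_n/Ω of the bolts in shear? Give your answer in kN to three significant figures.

A_b = π × 12² / 4 = 113.1 mm².
R_n = F_nv · A_b · n · n_s = 579 × 113.1 × 9 × 2 / 1000 = 1179 kN.
Allowable strength R_n/Ω = 1179 / 2 = 589 kN.

589 kN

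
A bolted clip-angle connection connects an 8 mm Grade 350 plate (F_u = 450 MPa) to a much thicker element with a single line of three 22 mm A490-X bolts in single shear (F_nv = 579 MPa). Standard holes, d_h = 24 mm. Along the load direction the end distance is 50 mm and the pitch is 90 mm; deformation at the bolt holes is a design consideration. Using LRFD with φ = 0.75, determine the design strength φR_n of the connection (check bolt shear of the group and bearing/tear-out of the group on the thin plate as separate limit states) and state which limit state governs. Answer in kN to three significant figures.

408 kN (bearing governs)

Bolt shear: A_b = π·22²/4 = 380.1 mm²; R_n = 579 × 380.1 × 3 × 1 / 1000 = 660.3 kN → 0.75 × 660.3 = 495 kN.
Bearing (1.2 l_c t F_u ≤ 2.4 d t F_u): upper limit = 2.4·22·8·450 / 1000 = 190.1 kN.
  Edge l_c = 50 − 24/2 = 38 → r_n = 164.2 kN; interior l_c = 90 − 24 = 66 → r_n = 190.1 kN.
  R_n,bearing = 1·164.2 + 2·190.1 = 544.3 kN → 0.75 × 544.3 = 408 kN.
Bearing governs: 408 kN.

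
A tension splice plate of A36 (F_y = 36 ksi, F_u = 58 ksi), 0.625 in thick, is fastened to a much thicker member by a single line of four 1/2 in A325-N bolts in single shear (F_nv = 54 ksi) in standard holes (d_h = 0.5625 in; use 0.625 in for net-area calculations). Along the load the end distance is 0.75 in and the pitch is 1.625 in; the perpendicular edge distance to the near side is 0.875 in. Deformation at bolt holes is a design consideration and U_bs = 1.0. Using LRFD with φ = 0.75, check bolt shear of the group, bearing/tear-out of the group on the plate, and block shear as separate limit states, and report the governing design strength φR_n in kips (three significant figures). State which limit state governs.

31.8 kips (bolt shear governs)

Bolt shear: A_b = π·0.5²/4 = 0.1963 in²; R_n = 54 × 0.1963 × 4 × 1 = 42.41 kips → 0.75 × 42.41 = 31.8 kips.
Bearing: edge l_c = 0.4688, r_n = 20.39 kips; interior l_c = 1.062, r_n = 43.5 kips; R_n = 20.39 + 3·43.5 = 150.9 kips → 113 kips.
Block shear: A_gv = 3.516, A_nv = 2.148, A_nt = 0.3516 in²; R_n = min(0.6F_uA_nv, 0.6F_yA_gv) + U_bs·F_u·A_nt = 95.16 kips → 71.4 kips.
Bolt shear governs: 31.8 kips.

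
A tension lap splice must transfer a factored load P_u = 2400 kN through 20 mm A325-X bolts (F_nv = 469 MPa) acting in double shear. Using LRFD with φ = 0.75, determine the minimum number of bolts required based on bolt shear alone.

11 bolts

A_b = π·20²/4 = 314.2 mm².
Per-bolt design strength φR_n = 0.75 × 469 × 314.2 × 2 / 1000 = 221 kN.
n ≥ 2400 / 221 = 10.86 → use 11 bolts.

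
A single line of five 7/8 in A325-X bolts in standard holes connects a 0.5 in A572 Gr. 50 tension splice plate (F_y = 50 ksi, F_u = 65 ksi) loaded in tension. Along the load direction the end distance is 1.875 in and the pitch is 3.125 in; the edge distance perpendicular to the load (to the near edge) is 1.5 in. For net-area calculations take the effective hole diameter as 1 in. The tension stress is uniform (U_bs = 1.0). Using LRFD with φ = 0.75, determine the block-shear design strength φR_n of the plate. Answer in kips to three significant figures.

169 kips

Shear plane L_v = 1.875 + 4·3.125 = 14.38 in; A_gv = 14.38 × 0.5 = 7.188 in².
A_nv = (14.38 − 4.5·1) × 0.5 = 4.938 in².
A_nt = (1.5 − 0.5·1) × 0.5 = 0.5 in².
0.6 F_u A_nv = 192.6 kips; 0.6 F_y A_gv = 215.6 kips → shear rupture governs the shear term.
R_n = 192.6 + 1.0 × 65 × 0.5 = 225.1 kips.
Design strength φR_n = 0.75 × 225.1 = 169 kips.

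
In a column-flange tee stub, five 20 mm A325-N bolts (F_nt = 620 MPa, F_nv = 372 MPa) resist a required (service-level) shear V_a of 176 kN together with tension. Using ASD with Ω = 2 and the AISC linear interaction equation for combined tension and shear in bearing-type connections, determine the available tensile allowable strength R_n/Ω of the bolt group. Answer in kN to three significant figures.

A_b = π·20²/4 = 314.2 mm²; f_rv = 176 × 1000 / (5 × 314.2) = 112 MPa.
F'_nt = 1.3 F_nt − (Ω F_nt / F_nv) f_rv = 1.3·620 − (2·620/372)·112 = 432.5 MPa, capped at F_nt → F'_nt = 432.5 MPa.
R_n = F'_nt · A_b · n = 432.5 × 314.2 × 5 / 1000 = 679.4 kN.
Allowable strength R_n/Ω = 679.4 / 2 = 340 kN.

340 kN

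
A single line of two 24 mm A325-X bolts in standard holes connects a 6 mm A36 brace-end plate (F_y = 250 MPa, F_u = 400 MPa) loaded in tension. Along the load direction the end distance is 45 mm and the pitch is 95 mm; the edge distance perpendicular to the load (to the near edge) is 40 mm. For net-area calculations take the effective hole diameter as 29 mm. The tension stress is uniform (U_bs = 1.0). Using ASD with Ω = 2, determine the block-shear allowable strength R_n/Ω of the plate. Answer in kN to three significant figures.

Shear plane L_v = 45 + 1·95 = 140 mm; A_gv = 140 × 6 = 840 mm².
A_nv = (140 − 1.5·29) × 6 = 579 mm².
A_nt = (40 − 0.5·29) × 6 = 153 mm².
0.6 F_u A_nv = 139 kN; 0.6 F_y A_gv = 126 kN → shear yielding governs the shear term.
R_n = 126 + 1.0 × 400 × 153 / 1000 = 187.2 kN.
Allowable strength R_n/Ω = 187.2 / 2 = 93.6 kN.

93.6 kN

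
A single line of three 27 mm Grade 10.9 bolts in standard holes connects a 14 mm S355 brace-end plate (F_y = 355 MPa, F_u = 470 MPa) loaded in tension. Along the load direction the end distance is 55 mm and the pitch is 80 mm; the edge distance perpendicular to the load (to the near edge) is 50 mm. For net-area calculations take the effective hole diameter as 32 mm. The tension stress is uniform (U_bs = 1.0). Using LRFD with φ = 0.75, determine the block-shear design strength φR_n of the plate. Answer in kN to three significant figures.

568 kN

Shear plane L_v = 55 + 2·80 = 215 mm; A_gv = 215 × 14 = 3010 mm².
A_nv = (215 − 2.5·32) × 14 = 1890 mm².
A_nt = (50 − 0.5·32) × 14 = 476 mm².
0.6 F_u A_nv = 533 kN; 0.6 F_y A_gv = 641.1 kN → shear rupture governs the shear term.
R_n = 533 + 1.0 × 470 × 476 / 1000 = 756.7 kN.
Design strength φR_n = 0.75 × 756.7 = 568 kN.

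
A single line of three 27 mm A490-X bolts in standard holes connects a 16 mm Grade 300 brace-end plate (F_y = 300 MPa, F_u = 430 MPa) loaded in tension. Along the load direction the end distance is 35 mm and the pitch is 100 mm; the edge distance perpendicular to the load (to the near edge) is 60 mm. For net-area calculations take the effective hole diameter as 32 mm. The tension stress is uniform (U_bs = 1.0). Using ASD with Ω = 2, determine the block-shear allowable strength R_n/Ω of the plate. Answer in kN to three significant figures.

Shear plane L_v = 35 + 2·100 = 235 mm; A_gv = 235 × 16 = 3760 mm².
A_nv = (235 − 2.5·32) × 16 = 2480 mm².
A_nt = (60 − 0.5·32) × 16 = 704 mm².
0.6 F_u A_nv = 639.8 kN; 0.6 F_y A_gv = 676.8 kN → shear rupture governs the shear term.
R_n = 639.8 + 1.0 × 430 × 704 / 1000 = 942.6 kN.
Allowable strength R_n/Ω = 942.6 / 2 = 471 kN.

471 kN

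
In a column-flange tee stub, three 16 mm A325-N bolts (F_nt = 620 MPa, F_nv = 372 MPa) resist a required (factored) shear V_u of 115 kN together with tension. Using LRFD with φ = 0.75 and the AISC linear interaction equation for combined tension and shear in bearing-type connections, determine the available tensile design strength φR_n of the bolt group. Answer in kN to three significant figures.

173 kN

A_b = π·16²/4 = 201.1 mm²; f_rv = 115 × 1000 / (3 × 201.1) = 190.7 MPa.
F'_nt = 1.3 F_nt − (F_nt / φF_nv) f_rv = 1.3·620 − (620/(0.75·372))·190.7 = 382.3 MPa, capped at F_nt → F'_nt = 382.3 MPa.
R_n = F'_nt · A_b · n = 382.3 × 201.1 × 3 / 1000 = 230.6 kN.
Design strength φR_n = 0.75 × 230.6 = 173 kN.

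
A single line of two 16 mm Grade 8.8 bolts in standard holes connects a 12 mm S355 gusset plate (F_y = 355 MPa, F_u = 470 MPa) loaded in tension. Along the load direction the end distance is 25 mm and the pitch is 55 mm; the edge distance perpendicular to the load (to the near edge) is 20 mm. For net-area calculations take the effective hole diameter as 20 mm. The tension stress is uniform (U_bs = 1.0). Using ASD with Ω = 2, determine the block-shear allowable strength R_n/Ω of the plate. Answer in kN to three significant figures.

Shear plane L_v = 25 + 1·55 = 80 mm; A_gv = 80 × 12 = 960 mm².
A_nv = (80 − 1.5·20) × 12 = 600 mm².
A_nt = (20 − 0.5·20) × 12 = 120 mm².
0.6 F_u A_nv = 169.2 kN; 0.6 F_y A_gv = 204.5 kN → shear rupture governs the shear term.
R_n = 169.2 + 1.0 × 470 × 120 / 1000 = 225.6 kN.
Allowable strength R_n/Ω = 225.6 / 2 = 113 kN.

113 kN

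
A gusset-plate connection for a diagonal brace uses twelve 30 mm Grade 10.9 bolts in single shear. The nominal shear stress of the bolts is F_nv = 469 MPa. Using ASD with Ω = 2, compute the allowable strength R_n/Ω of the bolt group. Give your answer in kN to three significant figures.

A_b = π × 30² / 4 = 706.9 mm².
R_n = F_nv · A_b · n · n_s = 469 × 706.9 × 12 × 1 / 1000 = 3978 kN.
Allowable strength R_n/Ω = 3978 / 2 = 1990 kN.

1990 kN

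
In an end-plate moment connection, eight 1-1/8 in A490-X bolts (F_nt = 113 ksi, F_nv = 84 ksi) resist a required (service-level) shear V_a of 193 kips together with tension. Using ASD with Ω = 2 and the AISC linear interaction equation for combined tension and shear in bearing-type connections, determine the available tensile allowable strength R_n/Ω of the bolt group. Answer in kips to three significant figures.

324 kips

A_b = π·1.125²/4 = 0.994 in²; f_rv = 193 / (8 × 0.994) = 24.27 ksi.
F'_nt = 1.3 F_nt − (Ω F_nt / F_nv) f_rv = 1.3·113 − (2·113/84)·24.27 = 81.6 ksi, capped at F_nt → F'_nt = 81.6 ksi.
R_n = F'_nt · A_b · n = 81.6 × 0.994 × 8 = 648.9 kips.
Allowable strength R_n/Ω = 648.9 / 2 = 324 kips.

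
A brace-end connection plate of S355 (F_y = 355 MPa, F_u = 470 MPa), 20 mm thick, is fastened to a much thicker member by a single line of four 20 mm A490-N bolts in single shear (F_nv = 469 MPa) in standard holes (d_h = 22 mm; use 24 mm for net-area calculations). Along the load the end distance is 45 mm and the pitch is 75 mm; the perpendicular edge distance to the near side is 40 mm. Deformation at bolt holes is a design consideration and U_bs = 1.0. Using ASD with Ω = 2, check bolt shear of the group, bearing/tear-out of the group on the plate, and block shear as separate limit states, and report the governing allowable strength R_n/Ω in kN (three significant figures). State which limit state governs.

295 kN (bolt shear governs)

Bolt shear: A_b = π·20²/4 = 314.2 mm²; R_n = 469 × 314.2 × 4 × 1 / 1000 = 589.4 kN → 589.4 / 2 = 295 kN.
Bearing: edge l_c = 34, r_n = 383.5 kN; interior l_c = 53, r_n = 451.2 kN; R_n = 383.5 + 3·451.2 = 1737 kN → 869 kN.
Block shear: A_gv = 5400, A_nv = 3720, A_nt = 560 mm²; R_n = min(0.6F_uA_nv, 0.6F_yA_gv) + U_bs·F_u·A_nt = 1312 kN → 656 kN.
Bolt shear governs: 295 kN.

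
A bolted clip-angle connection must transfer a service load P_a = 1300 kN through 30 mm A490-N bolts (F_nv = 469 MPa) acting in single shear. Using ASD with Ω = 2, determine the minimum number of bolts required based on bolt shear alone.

8 bolts

A_b = π·30²/4 = 706.9 mm².
Per-bolt allowable strength R_n/Ω = 469 × 706.9 × 1 / 1000 / 2 = 165.8 kN.
n ≥ 1300 / 165.8 = 7.843 → use 8 bolts.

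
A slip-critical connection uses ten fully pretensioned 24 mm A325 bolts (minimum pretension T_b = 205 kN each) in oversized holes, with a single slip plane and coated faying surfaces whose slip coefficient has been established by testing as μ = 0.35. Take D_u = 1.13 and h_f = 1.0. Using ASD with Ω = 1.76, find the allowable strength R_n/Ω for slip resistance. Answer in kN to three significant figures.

461 kN

R_n = μ · D_u · h_f · T_b · n_s · n_b = 0.35 × 1.13 × 1.0 × 205 × 1 × 10 = 810.8 kN.
Allowable strength R_n/Ω = 810.8 / 1.76 = 461 kN.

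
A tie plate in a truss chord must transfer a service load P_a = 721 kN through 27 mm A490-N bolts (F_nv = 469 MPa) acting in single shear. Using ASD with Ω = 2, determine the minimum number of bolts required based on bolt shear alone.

A_b = π·27²/4 = 572.6 mm².
Per-bolt allowable strength R_n/Ω = 469 × 572.6 × 1 / 1000 / 2 = 134.3 kN.
n ≥ 721 / 134.3 = 5.37 → use 6 bolts.

6 bolts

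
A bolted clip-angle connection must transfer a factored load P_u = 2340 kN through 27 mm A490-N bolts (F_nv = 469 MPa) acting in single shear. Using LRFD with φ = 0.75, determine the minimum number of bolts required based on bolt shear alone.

12 bolts

A_b = π·27²/4 = 572.6 mm².
Per-bolt design strength φR_n = 0.75 × 469 × 572.6 × 1 / 1000 = 201.4 kN.
n ≥ 2340 / 201.4 = 11.62 → use 12 bolts.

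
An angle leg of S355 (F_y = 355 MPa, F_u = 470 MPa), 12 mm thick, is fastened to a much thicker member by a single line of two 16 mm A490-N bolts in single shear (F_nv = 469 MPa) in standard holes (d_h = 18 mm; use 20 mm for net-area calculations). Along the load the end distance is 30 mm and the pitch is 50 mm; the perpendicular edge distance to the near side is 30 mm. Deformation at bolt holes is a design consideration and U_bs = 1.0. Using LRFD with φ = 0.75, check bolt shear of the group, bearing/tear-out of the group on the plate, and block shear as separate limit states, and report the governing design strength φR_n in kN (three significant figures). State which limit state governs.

141 kN (bolt shear governs)

Bolt shear: A_b = π·16²/4 = 201.1 mm²; R_n = 469 × 201.1 × 2 × 1 / 1000 = 188.6 kN → 0.75 × 188.6 = 141 kN.
Bearing: edge l_c = 21, r_n = 142.1 kN; interior l_c = 32, r_n = 216.6 kN; R_n = 142.1 + 1·216.6 = 358.7 kN → 269 kN.
Block shear: A_gv = 960, A_nv = 600, A_nt = 240 mm²; R_n = min(0.6F_uA_nv, 0.6F_yA_gv) + U_bs·F_u·A_nt = 282 kN → 212 kN.
Bolt shear governs: 141 kN.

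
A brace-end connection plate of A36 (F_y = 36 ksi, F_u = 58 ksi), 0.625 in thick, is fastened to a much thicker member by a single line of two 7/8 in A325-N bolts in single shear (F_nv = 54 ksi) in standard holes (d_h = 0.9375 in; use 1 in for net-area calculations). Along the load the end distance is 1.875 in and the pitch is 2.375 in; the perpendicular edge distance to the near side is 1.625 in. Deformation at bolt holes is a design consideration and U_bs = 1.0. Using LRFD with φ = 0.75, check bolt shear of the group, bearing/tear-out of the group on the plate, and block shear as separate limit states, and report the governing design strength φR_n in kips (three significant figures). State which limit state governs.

Bolt shear: A_b = π·0.875²/4 = 0.6013 in²; R_n = 54 × 0.6013 × 2 × 1 = 64.94 kips → 0.75 × 64.94 = 48.7 kips.
Bearing: edge l_c = 1.406, r_n = 61.17 kips; interior l_c = 1.438, r_n = 62.53 kips; R_n = 61.17 + 1·62.53 = 123.7 kips → 92.8 kips.
Block shear: A_gv = 2.656, A_nv = 1.719, A_nt = 0.7031 in²; R_n = min(0.6F_uA_nv, 0.6F_yA_gv) + U_bs·F_u·A_nt = 98.16 kips → 73.6 kips.
Bolt shear governs: 48.7 kips.

48.7 kips (bolt shear governs)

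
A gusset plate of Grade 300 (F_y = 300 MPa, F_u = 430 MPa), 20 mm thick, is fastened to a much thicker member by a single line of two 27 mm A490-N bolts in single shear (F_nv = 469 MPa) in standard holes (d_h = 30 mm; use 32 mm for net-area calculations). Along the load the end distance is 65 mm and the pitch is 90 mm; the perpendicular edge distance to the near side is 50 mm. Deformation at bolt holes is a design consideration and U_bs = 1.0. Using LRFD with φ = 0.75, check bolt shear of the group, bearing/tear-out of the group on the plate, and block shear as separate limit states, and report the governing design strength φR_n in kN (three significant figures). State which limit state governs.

403 kN (bolt shear governs)

Bolt shear: A_b = π·27²/4 = 572.6 mm²; R_n = 469 × 572.6 × 2 × 1 / 1000 = 537.1 kN → 0.75 × 537.1 = 403 kN.
Bearing: edge l_c = 50, r_n = 516 kN; interior l_c = 60, r_n = 557.3 kN; R_n = 516 + 1·557.3 = 1073 kN → 805 kN.
Block shear: A_gv = 3100, A_nv = 2140, A_nt = 680 mm²; R_n = min(0.6F_uA_nv, 0.6F_yA_gv) + U_bs·F_u·A_nt = 844.5 kN → 633 kN.
Bolt shear governs: 403 kN.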